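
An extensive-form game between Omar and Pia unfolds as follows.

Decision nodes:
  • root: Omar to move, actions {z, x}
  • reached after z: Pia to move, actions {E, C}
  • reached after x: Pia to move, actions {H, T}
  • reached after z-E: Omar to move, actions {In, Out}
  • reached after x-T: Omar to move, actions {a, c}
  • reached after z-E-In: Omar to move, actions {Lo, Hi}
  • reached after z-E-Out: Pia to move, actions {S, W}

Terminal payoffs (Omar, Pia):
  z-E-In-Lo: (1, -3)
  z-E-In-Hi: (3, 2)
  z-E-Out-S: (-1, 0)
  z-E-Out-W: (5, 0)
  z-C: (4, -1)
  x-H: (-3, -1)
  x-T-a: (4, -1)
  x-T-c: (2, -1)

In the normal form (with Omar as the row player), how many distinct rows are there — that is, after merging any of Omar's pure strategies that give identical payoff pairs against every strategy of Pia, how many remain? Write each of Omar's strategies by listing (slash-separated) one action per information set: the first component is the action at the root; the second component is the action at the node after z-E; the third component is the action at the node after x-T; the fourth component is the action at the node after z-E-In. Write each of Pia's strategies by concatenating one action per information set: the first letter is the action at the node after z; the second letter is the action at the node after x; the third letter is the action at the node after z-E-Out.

5

Omar has 16 pure strategies: z/In/a/Lo, z/In/a/Hi, z/In/c/Lo, z/In/c/Hi, z/Out/a/Lo, z/Out/a/Hi, z/Out/c/Lo, z/Out/c/Hi, x/In/a/Lo, x/In/a/Hi, x/In/c/Lo, x/In/c/Hi, x/Out/a/Lo, x/Out/a/Hi, x/Out/c/Lo, x/Out/c/Hi. Columns: EHS, EHW, ETS, ETW, CHS, CHW, CTS, CTW.
{z/In/a/Lo, z/In/c/Lo} → row (1,-3) (1,-3) (1,-3) (1,-3) (4,-1) (4,-1) (4,-1) (4,-1)
{z/In/a/Hi, z/In/c/Hi} → row (3,2) (3,2) (3,2) (3,2) (4,-1) (4,-1) (4,-1) (4,-1)
{z/Out/a/Lo, z/Out/a/Hi, z/Out/c/Lo, z/Out/c/Hi} → row (-1,0) (5,0) (-1,0) (5,0) (4,-1) (4,-1) (4,-1) (4,-1)
{x/In/a/Lo, x/In/a/Hi, x/Out/a/Lo, x/Out/a/Hi} → row (-3,-1) (-3,-1) (4,-1) (4,-1) (-3,-1) (-3,-1) (4,-1) (4,-1)
{x/In/c/Lo, x/In/c/Hi, x/Out/c/Lo, x/Out/c/Hi} → row (-3,-1) (-3,-1) (2,-1) (2,-1) (-3,-1) (-3,-1) (2,-1) (2,-1)
That's 5 distinct rows out of 16 strategies.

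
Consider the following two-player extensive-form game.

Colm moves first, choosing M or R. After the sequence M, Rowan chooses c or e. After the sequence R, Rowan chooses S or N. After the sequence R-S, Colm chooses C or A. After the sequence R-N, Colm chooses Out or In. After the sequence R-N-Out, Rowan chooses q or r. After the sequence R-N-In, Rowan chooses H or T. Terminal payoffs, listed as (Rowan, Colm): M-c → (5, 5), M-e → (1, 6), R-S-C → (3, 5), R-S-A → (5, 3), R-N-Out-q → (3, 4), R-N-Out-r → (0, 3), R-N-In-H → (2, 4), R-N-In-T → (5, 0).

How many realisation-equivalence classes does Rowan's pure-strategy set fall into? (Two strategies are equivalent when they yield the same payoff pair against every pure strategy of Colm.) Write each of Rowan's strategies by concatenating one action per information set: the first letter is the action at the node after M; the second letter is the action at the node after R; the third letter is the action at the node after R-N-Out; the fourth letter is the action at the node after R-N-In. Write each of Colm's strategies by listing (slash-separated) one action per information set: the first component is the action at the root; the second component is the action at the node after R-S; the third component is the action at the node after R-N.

10

Rowan has 16 pure strategies: cSqH, cSqT, cSrH, cSrT, cNqH, cNqT, cNrH, cNrT, eSqH, eSqT, eSrH, eSrT, eNqH, eNqT, eNrH, eNrT. Columns: M/C/Out, M/C/In, M/A/Out, M/A/In, R/C/Out, R/C/In, R/A/Out, R/A/In.
{cSqH, cSqT, cSrH, cSrT} → row (5,5) (5,5) (5,5) (5,5) (3,5) (3,5) (5,3) (5,3)
{cNqH} → row (5,5) (5,5) (5,5) (5,5) (3,4) (2,4) (3,4) (2,4)
{cNqT} → row (5,5) (5,5) (5,5) (5,5) (3,4) (5,0) (3,4) (5,0)
{cNrH} → row (5,5) (5,5) (5,5) (5,5) (0,3) (2,4) (0,3) (2,4)
{cNrT} → row (5,5) (5,5) (5,5) (5,5) (0,3) (5,0) (0,3) (5,0)
{eSqH, eSqT, eSrH, eSrT} → row (1,6) (1,6) (1,6) (1,6) (3,5) (3,5) (5,3) (5,3)
{eNqH} → row (1,6) (1,6) (1,6) (1,6) (3,4) (2,4) (3,4) (2,4)
{eNqT} → row (1,6) (1,6) (1,6) (1,6) (3,4) (5,0) (3,4) (5,0)
{eNrH} → row (1,6) (1,6) (1,6) (1,6) (0,3) (2,4) (0,3) (2,4)
{eNrT} → row (1,6) (1,6) (1,6) (1,6) (0,3) (5,0) (0,3) (5,0)
That's 10 distinct rows out of 16 strategies.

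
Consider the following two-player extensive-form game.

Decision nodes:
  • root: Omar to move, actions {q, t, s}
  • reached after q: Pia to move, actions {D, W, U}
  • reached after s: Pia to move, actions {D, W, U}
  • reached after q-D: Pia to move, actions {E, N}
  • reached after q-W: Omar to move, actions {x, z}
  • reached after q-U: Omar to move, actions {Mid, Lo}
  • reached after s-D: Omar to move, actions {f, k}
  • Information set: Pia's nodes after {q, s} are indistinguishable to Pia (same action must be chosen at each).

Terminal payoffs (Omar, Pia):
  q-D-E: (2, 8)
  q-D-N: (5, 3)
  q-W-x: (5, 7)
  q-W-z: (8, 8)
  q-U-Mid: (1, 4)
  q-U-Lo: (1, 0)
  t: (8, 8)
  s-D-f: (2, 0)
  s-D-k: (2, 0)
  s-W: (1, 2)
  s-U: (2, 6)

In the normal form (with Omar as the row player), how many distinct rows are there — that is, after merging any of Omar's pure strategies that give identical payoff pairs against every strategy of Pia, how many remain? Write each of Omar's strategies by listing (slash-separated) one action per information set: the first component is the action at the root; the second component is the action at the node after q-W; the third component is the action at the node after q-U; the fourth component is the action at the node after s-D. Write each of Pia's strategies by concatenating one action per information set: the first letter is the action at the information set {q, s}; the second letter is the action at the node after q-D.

Omar has 24 pure strategies: q/x/Mid/f, q/x/Mid/k, q/x/Lo/f, q/x/Lo/k, q/z/Mid/f, q/z/Mid/k, q/z/Lo/f, q/z/Lo/k, t/x/Mid/f, t/x/Mid/k, t/x/Lo/f, t/x/Lo/k, t/z/Mid/f, t/z/Mid/k, t/z/Lo/f, t/z/Lo/k, s/x/Mid/f, s/x/Mid/k, s/x/Lo/f, s/x/Lo/k, s/z/Mid/f, s/z/Mid/k, s/z/Lo/f, s/z/Lo/k. Columns: DE, DN, WE, WN, UE, UN.
{q/x/Mid/f, q/x/Mid/k} → row (2,8) (5,3) (5,7) (5,7) (1,4) (1,4)
{q/x/Lo/f, q/x/Lo/k} → row (2,8) (5,3) (5,7) (5,7) (1,0) (1,0)
{q/z/Mid/f, q/z/Mid/k} → row (2,8) (5,3) (8,8) (8,8) (1,4) (1,4)
{q/z/Lo/f, q/z/Lo/k} → row (2,8) (5,3) (8,8) (8,8) (1,0) (1,0)
{t/x/Mid/f, t/x/Mid/k, t/x/Lo/f, t/x/Lo/k, t/z/Mid/f, t/z/Mid/k, t/z/Lo/f, t/z/Lo/k} → row (8,8) (8,8) (8,8) (8,8) (8,8) (8,8)
{s/x/Mid/f, s/x/Mid/k, s/x/Lo/f, s/x/Lo/k, s/z/Mid/f, s/z/Mid/k, s/z/Lo/f, s/z/Lo/k} → row (2,0) (2,0) (1,2) (1,2) (2,6) (2,6)
That's 6 distinct rows out of 24 strategies.

6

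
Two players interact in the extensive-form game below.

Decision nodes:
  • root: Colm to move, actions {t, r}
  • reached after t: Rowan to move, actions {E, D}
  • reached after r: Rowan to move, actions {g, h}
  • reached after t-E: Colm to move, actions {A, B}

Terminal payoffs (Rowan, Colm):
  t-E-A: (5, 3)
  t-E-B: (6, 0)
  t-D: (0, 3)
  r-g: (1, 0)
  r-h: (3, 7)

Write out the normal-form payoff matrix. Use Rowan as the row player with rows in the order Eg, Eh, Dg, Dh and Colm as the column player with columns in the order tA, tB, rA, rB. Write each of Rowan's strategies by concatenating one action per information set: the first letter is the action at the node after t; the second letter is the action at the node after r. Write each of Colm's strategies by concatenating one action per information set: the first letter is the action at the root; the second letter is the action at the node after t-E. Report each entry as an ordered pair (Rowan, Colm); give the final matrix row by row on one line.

           tA       tB       rA       rB
  Eg    (5,3)    (6,0)    (1,0)    (1,0)
  Eh    (5,3)    (6,0)    (3,7)    (3,7)
  Dg    (0,3)    (0,3)    (1,0)    (1,0)
  Dh    (0,3)    (0,3)    (3,7)    (3,7)

Eg: (5,3) (6,0) (1,0) (1,0) | Eh: (5,3) (6,0) (3,7) (3,7) | Dg: (0,3) (0,3) (1,0) (1,0) | Dh: (0,3) (0,3) (3,7) (3,7)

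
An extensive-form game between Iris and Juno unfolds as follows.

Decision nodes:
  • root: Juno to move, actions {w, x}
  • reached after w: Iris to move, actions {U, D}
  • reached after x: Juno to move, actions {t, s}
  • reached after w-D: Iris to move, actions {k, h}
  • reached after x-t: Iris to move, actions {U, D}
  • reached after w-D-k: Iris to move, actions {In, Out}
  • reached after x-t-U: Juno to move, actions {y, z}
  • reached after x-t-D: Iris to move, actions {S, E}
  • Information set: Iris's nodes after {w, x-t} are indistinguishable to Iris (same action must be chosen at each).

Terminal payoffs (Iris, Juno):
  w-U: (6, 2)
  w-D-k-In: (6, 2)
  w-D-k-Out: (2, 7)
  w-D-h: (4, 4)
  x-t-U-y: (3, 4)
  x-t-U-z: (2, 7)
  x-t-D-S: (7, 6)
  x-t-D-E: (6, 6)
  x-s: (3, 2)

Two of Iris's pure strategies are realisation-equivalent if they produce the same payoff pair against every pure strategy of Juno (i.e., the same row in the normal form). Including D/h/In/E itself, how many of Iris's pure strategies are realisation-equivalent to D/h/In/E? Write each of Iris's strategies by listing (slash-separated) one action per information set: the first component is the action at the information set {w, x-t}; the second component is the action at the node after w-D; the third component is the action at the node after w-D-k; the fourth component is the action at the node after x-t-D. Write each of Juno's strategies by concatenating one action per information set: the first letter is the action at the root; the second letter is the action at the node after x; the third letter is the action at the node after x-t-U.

Row for D/h/In/E (columns wty, wtz, wsy, wsz, xty, xtz, xsy, xsz): (4,4) (4,4) (4,4) (4,4) (6,6) (6,6) (3,2) (3,2).
Under D/h/In/E, Iris's choice at the node after w-D-k can never be reached regardless of what Juno does, so varying those choices leaves every outcome unchanged.
Holding the reachable choices fixed and varying the unreachable one freely already gives 2 equivalent strategies.
No other strategy reproduces this row, so those 2 are the full class: D/h/In/E, D/h/Out/E.

2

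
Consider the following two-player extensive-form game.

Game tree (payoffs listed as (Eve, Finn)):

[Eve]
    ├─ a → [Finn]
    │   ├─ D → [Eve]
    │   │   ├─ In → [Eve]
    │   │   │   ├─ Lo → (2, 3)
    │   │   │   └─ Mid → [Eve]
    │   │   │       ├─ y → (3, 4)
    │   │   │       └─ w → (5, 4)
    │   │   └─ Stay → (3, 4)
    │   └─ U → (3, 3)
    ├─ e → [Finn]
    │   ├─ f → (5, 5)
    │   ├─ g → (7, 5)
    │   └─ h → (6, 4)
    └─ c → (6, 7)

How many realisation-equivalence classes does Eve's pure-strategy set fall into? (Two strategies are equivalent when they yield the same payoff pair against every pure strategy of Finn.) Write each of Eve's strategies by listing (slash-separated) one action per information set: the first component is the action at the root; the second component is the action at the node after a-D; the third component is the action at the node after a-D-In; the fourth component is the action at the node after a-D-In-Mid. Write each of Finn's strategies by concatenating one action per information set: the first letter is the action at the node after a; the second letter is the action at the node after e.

5

Eve has 24 pure strategies: a/In/Lo/y, a/In/Lo/w, a/In/Mid/y, a/In/Mid/w, a/Stay/Lo/y, a/Stay/Lo/w, a/Stay/Mid/y, a/Stay/Mid/w, e/In/Lo/y, e/In/Lo/w, e/In/Mid/y, e/In/Mid/w, e/Stay/Lo/y, e/Stay/Lo/w, e/Stay/Mid/y, e/Stay/Mid/w, c/In/Lo/y, c/In/Lo/w, c/In/Mid/y, c/In/Mid/w, c/Stay/Lo/y, c/Stay/Lo/w, c/Stay/Mid/y, c/Stay/Mid/w. Columns: Df, Dg, Dh, Uf, Ug, Uh.
{a/In/Lo/y, a/In/Lo/w} → row (2,3) (2,3) (2,3) (3,3) (3,3) (3,3)
{a/In/Mid/y, a/Stay/Lo/y, a/Stay/Lo/w, a/Stay/Mid/y, a/Stay/Mid/w} → row (3,4) (3,4) (3,4) (3,3) (3,3) (3,3)
{a/In/Mid/w} → row (5,4) (5,4) (5,4) (3,3) (3,3) (3,3)
{e/In/Lo/y, e/In/Lo/w, e/In/Mid/y, e/In/Mid/w, e/Stay/Lo/y, e/Stay/Lo/w, e/Stay/Mid/y, e/Stay/Mid/w} → row (5,5) (7,5) (6,4) (5,5) (7,5) (6,4)
{c/In/Lo/y, c/In/Lo/w, c/In/Mid/y, c/In/Mid/w, c/Stay/Lo/y, c/Stay/Lo/w, c/Stay/Mid/y, c/Stay/Mid/w} → row (6,7) (6,7) (6,7) (6,7) (6,7) (6,7)
That's 5 distinct rows out of 24 strategies.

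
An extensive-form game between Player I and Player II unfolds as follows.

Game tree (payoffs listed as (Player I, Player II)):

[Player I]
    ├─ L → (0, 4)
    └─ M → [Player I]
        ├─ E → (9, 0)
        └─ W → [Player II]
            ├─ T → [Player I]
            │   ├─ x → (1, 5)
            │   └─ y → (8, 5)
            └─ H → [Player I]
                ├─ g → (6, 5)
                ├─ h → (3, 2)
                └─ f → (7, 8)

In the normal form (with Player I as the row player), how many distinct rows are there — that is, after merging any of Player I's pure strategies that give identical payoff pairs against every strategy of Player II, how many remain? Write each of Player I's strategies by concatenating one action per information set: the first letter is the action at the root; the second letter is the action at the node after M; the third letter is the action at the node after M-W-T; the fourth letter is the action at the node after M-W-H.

8

Player I has 24 pure strategies: LExg, LExh, LExf, LEyg, LEyh, LEyf, LWxg, LWxh, LWxf, LWyg, LWyh, LWyf, MExg, MExh, MExf, MEyg, MEyh, MEyf, MWxg, MWxh, MWxf, MWyg, MWyh, MWyf. Columns: T, H.
{LExg, LExh, LExf, LEyg, LEyh, LEyf, LWxg, LWxh, LWxf, LWyg, LWyh, LWyf} → row (0,4) (0,4)
{MExg, MExh, MExf, MEyg, MEyh, MEyf} → row (9,0) (9,0)
{MWxg} → row (1,5) (6,5)
{MWxh} → row (1,5) (3,2)
{MWxf} → row (1,5) (7,8)
{MWyg} → row (8,5) (6,5)
{MWyh} → row (8,5) (3,2)
{MWyf} → row (8,5) (7,8)
That's 8 distinct rows out of 24 strategies.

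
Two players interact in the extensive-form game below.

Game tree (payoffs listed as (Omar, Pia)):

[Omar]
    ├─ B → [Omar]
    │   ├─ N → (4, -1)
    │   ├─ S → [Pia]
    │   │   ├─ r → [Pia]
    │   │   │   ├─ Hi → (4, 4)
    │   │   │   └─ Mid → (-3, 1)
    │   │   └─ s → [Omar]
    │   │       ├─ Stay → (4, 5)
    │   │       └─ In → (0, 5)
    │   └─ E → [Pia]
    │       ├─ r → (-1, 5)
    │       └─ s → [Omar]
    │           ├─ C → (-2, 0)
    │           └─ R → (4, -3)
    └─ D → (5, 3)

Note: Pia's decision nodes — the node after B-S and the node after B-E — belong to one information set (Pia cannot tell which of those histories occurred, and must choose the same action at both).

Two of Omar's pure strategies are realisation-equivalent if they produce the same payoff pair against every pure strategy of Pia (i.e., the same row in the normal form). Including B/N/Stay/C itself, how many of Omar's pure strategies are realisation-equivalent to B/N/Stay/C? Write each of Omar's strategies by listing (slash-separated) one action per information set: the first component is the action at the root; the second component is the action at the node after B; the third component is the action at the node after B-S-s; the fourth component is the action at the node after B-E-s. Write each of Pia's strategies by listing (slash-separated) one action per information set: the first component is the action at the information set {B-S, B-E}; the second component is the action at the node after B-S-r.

Row for B/N/Stay/C (columns r/Hi, r/Mid, s/Hi, s/Mid): (4,-1) (4,-1) (4,-1) (4,-1).
Under B/N/Stay/C, Omar's choice at the node after B-S-s and at the node after B-E-s can never be reached regardless of what Pia does, so varying those choices leaves every outcome unchanged.
Holding the reachable choices fixed and varying the unreachable ones freely already gives 2 × 2 = 4 equivalent strategies.
No other strategy reproduces this row, so those 4 are the full class: B/N/Stay/C, B/N/Stay/R, B/N/In/C, B/N/In/R.

4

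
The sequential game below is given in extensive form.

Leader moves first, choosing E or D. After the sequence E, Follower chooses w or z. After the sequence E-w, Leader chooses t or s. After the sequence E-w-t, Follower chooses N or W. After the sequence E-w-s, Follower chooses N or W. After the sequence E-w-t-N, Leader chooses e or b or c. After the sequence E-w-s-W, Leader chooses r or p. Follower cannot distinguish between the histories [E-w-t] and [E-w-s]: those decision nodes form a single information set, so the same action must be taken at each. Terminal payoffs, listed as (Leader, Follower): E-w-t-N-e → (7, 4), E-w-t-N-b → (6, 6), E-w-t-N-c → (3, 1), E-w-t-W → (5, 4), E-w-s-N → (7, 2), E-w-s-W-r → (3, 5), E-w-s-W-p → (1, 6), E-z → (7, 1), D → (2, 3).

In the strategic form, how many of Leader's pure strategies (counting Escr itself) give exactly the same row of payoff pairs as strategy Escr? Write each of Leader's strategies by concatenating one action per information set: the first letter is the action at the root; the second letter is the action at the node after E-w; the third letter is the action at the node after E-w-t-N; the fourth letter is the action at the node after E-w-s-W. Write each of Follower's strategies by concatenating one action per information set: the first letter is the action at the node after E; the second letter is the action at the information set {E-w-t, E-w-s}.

Row for Escr (columns wN, wW, zN, zW): (7,2) (3,5) (7,1) (7,1).
Under Escr, Leader's choice at the node after E-w-t-N can never be reached regardless of what Follower does, so varying those choices leaves every outcome unchanged.
Holding the reachable choices fixed and varying the unreachable one freely already gives 3 equivalent strategies.
No other strategy reproduces this row, so those 3 are the full class: Eser, Esbr, Escr.

3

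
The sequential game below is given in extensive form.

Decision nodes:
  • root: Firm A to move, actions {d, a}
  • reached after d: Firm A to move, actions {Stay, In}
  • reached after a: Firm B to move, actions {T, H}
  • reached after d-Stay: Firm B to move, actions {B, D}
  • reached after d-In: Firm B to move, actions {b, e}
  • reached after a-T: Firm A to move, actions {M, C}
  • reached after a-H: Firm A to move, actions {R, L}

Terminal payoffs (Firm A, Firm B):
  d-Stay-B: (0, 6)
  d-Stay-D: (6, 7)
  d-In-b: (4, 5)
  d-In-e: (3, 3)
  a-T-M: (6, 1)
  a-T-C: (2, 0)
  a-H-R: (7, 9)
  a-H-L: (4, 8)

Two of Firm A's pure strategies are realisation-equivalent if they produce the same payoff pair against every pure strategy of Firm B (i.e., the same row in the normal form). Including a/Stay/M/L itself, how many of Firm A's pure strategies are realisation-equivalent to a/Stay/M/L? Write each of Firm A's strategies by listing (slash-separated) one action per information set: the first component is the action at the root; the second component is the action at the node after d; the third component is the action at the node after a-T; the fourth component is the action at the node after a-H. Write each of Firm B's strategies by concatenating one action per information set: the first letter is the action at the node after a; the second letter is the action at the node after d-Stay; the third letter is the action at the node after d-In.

2

Row for a/Stay/M/L (columns TBb, TBe, TDb, TDe, HBb, HBe, HDb, HDe): (6,1) (6,1) (6,1) (6,1) (4,8) (4,8) (4,8) (4,8).
Under a/Stay/M/L, Firm A's choice at the node after d can never be reached regardless of what Firm B does, so varying those choices leaves every outcome unchanged.
Holding the reachable choices fixed and varying the unreachable one freely already gives 2 equivalent strategies.
No other strategy reproduces this row, so those 2 are the full class: a/Stay/M/L, a/In/M/L.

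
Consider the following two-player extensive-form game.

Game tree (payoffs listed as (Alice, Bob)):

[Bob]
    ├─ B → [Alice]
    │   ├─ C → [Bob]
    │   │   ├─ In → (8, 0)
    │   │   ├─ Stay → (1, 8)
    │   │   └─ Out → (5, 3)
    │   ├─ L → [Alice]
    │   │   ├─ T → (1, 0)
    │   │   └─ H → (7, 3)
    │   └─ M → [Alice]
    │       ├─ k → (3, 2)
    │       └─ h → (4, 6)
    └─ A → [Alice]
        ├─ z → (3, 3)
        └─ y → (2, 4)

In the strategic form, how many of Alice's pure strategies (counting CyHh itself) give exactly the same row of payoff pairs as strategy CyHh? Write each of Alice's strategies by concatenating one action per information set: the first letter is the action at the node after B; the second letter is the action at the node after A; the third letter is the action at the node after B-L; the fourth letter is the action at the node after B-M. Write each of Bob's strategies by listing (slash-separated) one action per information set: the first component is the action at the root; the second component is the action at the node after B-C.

Row for CyHh (columns B/In, B/Stay, B/Out, A/In, A/Stay, A/Out): (8,0) (1,8) (5,3) (2,4) (2,4) (2,4).
Under CyHh, Alice's choice at the node after B-L and at the node after B-M can never be reached regardless of what Bob does, so varying those choices leaves every outcome unchanged.
Holding the reachable choices fixed and varying the unreachable ones freely already gives 2 × 2 = 4 equivalent strategies.
No other strategy reproduces this row, so those 4 are the full class: CyTk, CyTh, CyHk, CyHh.

4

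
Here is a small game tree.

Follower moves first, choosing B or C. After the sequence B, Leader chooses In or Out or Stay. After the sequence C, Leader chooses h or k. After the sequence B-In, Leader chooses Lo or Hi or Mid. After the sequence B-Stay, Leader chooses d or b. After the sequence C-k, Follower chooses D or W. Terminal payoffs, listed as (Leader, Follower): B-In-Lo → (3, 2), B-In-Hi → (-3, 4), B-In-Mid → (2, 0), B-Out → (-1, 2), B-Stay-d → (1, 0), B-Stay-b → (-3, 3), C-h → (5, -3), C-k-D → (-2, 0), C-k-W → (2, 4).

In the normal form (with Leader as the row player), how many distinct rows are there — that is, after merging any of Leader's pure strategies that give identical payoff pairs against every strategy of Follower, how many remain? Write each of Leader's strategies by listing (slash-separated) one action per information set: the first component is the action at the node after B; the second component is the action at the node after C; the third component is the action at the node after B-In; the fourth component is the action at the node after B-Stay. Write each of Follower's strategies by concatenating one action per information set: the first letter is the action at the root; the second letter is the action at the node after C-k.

Leader has 36 pure strategies: In/h/Lo/d, In/h/Lo/b, In/h/Hi/d, In/h/Hi/b, In/h/Mid/d, In/h/Mid/b, In/k/Lo/d, In/k/Lo/b, In/k/Hi/d, In/k/Hi/b, In/k/Mid/d, In/k/Mid/b, Out/h/Lo/d, Out/h/Lo/b, Out/h/Hi/d, Out/h/Hi/b, Out/h/Mid/d, Out/h/Mid/b, Out/k/Lo/d, Out/k/Lo/b, Out/k/Hi/d, Out/k/Hi/b, Out/k/Mid/d, Out/k/Mid/b, Stay/h/Lo/d, Stay/h/Lo/b, Stay/h/Hi/d, Stay/h/Hi/b, Stay/h/Mid/d, Stay/h/Mid/b, Stay/k/Lo/d, Stay/k/Lo/b, Stay/k/Hi/d, Stay/k/Hi/b, Stay/k/Mid/d, Stay/k/Mid/b. Columns: BD, BW, CD, CW.
{In/h/Lo/d, In/h/Lo/b} → row (3,2) (3,2) (5,-3) (5,-3)
{In/h/Hi/d, In/h/Hi/b} → row (-3,4) (-3,4) (5,-3) (5,-3)
{In/h/Mid/d, In/h/Mid/b} → row (2,0) (2,0) (5,-3) (5,-3)
{In/k/Lo/d, In/k/Lo/b} → row (3,2) (3,2) (-2,0) (2,4)
{In/k/Hi/d, In/k/Hi/b} → row (-3,4) (-3,4) (-2,0) (2,4)
{In/k/Mid/d, In/k/Mid/b} → row (2,0) (2,0) (-2,0) (2,4)
{Out/h/Lo/d, Out/h/Lo/b, Out/h/Hi/d, Out/h/Hi/b, Out/h/Mid/d, Out/h/Mid/b} → row (-1,2) (-1,2) (5,-3) (5,-3)
{Out/k/Lo/d, Out/k/Lo/b, Out/k/Hi/d, Out/k/Hi/b, Out/k/Mid/d, Out/k/Mid/b} → row (-1,2) (-1,2) (-2,0) (2,4)
{Stay/h/Lo/d, Stay/h/Hi/d, Stay/h/Mid/d} → row (1,0) (1,0) (5,-3) (5,-3)
{Stay/h/Lo/b, Stay/h/Hi/b, Stay/h/Mid/b} → row (-3,3) (-3,3) (5,-3) (5,-3)
{Stay/k/Lo/d, Stay/k/Hi/d, Stay/k/Mid/d} → row (1,0) (1,0) (-2,0) (2,4)
{Stay/k/Lo/b, Stay/k/Hi/b, Stay/k/Mid/b} → row (-3,3) (-3,3) (-2,0) (2,4)
That's 12 distinct rows out of 36 strategies.

12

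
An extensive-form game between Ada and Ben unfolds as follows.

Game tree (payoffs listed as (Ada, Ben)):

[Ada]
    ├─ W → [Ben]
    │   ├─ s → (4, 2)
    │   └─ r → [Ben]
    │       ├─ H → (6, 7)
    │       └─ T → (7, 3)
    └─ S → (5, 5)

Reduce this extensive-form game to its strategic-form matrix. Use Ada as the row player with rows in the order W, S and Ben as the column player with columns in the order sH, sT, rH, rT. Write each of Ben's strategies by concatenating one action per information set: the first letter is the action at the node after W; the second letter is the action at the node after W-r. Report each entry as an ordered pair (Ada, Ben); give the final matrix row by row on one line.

W: (4,2) (4,2) (6,7) (7,3) | S: (5,5) (5,5) (5,5) (5,5)

Row W: sH→(4,2), sT→(4,2), rH→(6,7), rT→(7,3)
Row S: sH→(5,5), sT→(5,5), rH→(5,5), rT→(5,5)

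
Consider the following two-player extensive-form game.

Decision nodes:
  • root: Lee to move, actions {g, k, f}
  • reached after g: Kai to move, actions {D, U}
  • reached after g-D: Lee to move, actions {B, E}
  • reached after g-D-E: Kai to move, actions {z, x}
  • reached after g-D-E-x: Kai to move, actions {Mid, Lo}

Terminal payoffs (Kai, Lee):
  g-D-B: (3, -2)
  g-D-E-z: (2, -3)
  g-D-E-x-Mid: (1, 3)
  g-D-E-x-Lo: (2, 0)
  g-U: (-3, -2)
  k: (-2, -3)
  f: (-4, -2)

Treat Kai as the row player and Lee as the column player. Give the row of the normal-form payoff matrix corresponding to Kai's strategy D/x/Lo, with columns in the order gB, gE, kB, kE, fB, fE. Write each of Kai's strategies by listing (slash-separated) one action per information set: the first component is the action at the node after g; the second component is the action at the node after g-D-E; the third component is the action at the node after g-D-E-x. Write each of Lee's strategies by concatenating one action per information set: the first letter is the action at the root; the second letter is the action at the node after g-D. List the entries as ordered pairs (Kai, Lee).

(3,-2) (2,0) (-2,-3) (-2,-3) (-4,-2) (-4,-2)

vs gB: Lee plays g → Kai plays D at [g] → Lee plays B at [g-D] → (3, -2)
vs gE: Lee plays g → Kai plays D at [g] → Lee plays E at [g-D] → Kai plays x at [g-D-E] → Kai plays Lo at [g-D-E-x] → (2, 0)
vs kB: Lee plays k → (-2, -3)
vs kE: Lee plays k → (-2, -3)
vs fB: Lee plays f → (-4, -2)
vs fE: Lee plays f → (-4, -2)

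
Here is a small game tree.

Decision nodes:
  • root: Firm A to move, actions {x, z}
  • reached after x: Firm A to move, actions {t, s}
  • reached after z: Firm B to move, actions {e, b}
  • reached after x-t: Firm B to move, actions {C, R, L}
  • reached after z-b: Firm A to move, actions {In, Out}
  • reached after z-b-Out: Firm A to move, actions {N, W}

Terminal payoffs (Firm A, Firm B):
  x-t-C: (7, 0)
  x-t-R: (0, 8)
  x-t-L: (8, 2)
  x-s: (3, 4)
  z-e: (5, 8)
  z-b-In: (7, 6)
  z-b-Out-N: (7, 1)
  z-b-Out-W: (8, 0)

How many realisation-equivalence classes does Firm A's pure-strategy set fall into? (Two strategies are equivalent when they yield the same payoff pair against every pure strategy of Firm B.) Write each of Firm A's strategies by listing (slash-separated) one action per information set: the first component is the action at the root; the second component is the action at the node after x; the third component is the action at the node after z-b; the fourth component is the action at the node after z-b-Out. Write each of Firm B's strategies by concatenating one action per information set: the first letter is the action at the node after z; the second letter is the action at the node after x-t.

Firm A has 16 pure strategies: x/t/In/N, x/t/In/W, x/t/Out/N, x/t/Out/W, x/s/In/N, x/s/In/W, x/s/Out/N, x/s/Out/W, z/t/In/N, z/t/In/W, z/t/Out/N, z/t/Out/W, z/s/In/N, z/s/In/W, z/s/Out/N, z/s/Out/W. Columns: eC, eR, eL, bC, bR, bL.
{x/t/In/N, x/t/In/W, x/t/Out/N, x/t/Out/W} → row (7,0) (0,8) (8,2) (7,0) (0,8) (8,2)
{x/s/In/N, x/s/In/W, x/s/Out/N, x/s/Out/W} → row (3,4) (3,4) (3,4) (3,4) (3,4) (3,4)
{z/t/In/N, z/t/In/W, z/s/In/N, z/s/In/W} → row (5,8) (5,8) (5,8) (7,6) (7,6) (7,6)
{z/t/Out/N, z/s/Out/N} → row (5,8) (5,8) (5,8) (7,1) (7,1) (7,1)
{z/t/Out/W, z/s/Out/W} → row (5,8) (5,8) (5,8) (8,0) (8,0) (8,0)
That's 5 distinct rows out of 16 strategies.

5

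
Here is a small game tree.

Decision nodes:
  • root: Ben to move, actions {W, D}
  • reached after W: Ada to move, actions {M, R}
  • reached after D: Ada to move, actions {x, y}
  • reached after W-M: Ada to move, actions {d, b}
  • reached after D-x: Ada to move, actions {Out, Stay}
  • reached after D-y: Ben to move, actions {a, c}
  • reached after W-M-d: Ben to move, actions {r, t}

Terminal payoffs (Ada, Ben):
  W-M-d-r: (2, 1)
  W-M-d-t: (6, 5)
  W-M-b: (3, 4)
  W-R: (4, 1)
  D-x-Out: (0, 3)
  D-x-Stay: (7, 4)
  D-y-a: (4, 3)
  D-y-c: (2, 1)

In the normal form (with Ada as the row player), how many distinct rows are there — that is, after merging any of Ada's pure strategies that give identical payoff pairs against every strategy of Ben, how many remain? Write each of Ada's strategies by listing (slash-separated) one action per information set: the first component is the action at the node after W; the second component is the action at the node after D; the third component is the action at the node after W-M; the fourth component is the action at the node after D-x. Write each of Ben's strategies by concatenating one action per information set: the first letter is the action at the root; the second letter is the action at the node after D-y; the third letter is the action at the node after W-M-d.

9

Ada has 16 pure strategies: M/x/d/Out, M/x/d/Stay, M/x/b/Out, M/x/b/Stay, M/y/d/Out, M/y/d/Stay, M/y/b/Out, M/y/b/Stay, R/x/d/Out, R/x/d/Stay, R/x/b/Out, R/x/b/Stay, R/y/d/Out, R/y/d/Stay, R/y/b/Out, R/y/b/Stay. Columns: War, Wat, Wcr, Wct, Dar, Dat, Dcr, Dct.
{M/x/d/Out} → row (2,1) (6,5) (2,1) (6,5) (0,3) (0,3) (0,3) (0,3)
{M/x/d/Stay} → row (2,1) (6,5) (2,1) (6,5) (7,4) (7,4) (7,4) (7,4)
{M/x/b/Out} → row (3,4) (3,4) (3,4) (3,4) (0,3) (0,3) (0,3) (0,3)
{M/x/b/Stay} → row (3,4) (3,4) (3,4) (3,4) (7,4) (7,4) (7,4) (7,4)
{M/y/d/Out, M/y/d/Stay} → row (2,1) (6,5) (2,1) (6,5) (4,3) (4,3) (2,1) (2,1)
{M/y/b/Out, M/y/b/Stay} → row (3,4) (3,4) (3,4) (3,4) (4,3) (4,3) (2,1) (2,1)
{R/x/d/Out, R/x/b/Out} → row (4,1) (4,1) (4,1) (4,1) (0,3) (0,3) (0,3) (0,3)
{R/x/d/Stay, R/x/b/Stay} → row (4,1) (4,1) (4,1) (4,1) (7,4) (7,4) (7,4) (7,4)
{R/y/d/Out, R/y/d/Stay, R/y/b/Out, R/y/b/Stay} → row (4,1) (4,1) (4,1) (4,1) (4,3) (4,3) (2,1) (2,1)
That's 9 distinct rows out of 16 strategies.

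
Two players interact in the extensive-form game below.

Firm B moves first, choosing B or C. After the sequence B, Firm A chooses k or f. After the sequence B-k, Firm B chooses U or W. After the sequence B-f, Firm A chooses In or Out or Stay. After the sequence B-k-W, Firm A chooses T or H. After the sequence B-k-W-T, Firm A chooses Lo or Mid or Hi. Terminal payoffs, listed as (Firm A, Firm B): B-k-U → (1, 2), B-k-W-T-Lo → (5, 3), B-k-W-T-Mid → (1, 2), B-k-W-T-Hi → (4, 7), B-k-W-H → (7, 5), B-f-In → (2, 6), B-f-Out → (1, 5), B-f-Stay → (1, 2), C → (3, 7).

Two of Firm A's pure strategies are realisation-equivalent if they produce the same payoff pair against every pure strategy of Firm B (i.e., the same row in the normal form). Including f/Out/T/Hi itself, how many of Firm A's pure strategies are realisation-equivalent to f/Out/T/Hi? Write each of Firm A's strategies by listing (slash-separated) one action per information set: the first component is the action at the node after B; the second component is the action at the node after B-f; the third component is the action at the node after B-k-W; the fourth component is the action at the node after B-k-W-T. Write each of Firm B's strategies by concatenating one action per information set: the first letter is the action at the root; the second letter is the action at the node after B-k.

Row for f/Out/T/Hi (columns BU, BW, CU, CW): (1,5) (1,5) (3,7) (3,7).
Under f/Out/T/Hi, Firm A's choice at the node after B-k-W and at the node after B-k-W-T can never be reached regardless of what Firm B does, so varying those choices leaves every outcome unchanged.
Holding the reachable choices fixed and varying the unreachable ones freely already gives 2 × 3 = 6 equivalent strategies.
No other strategy reproduces this row, so those 6 are the full class: f/Out/T/Lo, f/Out/T/Mid, f/Out/T/Hi, f/Out/H/Lo, f/Out/H/Mid, f/Out/H/Hi.

6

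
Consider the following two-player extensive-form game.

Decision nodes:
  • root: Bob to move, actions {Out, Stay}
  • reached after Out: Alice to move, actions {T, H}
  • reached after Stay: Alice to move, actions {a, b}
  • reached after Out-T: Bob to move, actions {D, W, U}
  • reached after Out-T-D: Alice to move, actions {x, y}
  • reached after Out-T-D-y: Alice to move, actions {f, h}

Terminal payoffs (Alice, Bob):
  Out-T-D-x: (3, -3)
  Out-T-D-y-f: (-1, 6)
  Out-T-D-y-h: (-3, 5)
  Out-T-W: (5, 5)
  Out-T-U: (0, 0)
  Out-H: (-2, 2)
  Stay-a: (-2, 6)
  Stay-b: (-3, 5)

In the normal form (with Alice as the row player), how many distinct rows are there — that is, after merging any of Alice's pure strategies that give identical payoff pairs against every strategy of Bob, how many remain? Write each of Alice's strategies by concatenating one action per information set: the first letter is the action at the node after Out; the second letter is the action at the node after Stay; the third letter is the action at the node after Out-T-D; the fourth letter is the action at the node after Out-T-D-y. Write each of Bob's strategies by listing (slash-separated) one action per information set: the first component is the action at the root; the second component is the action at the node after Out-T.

8

Alice has 16 pure strategies: Taxf, Taxh, Tayf, Tayh, Tbxf, Tbxh, Tbyf, Tbyh, Haxf, Haxh, Hayf, Hayh, Hbxf, Hbxh, Hbyf, Hbyh. Columns: Out/D, Out/W, Out/U, Stay/D, Stay/W, Stay/U.
{Taxf, Taxh} → row (3,-3) (5,5) (0,0) (-2,6) (-2,6) (-2,6)
{Tayf} → row (-1,6) (5,5) (0,0) (-2,6) (-2,6) (-2,6)
{Tayh} → row (-3,5) (5,5) (0,0) (-2,6) (-2,6) (-2,6)
{Tbxf, Tbxh} → row (3,-3) (5,5) (0,0) (-3,5) (-3,5) (-3,5)
{Tbyf} → row (-1,6) (5,5) (0,0) (-3,5) (-3,5) (-3,5)
{Tbyh} → row (-3,5) (5,5) (0,0) (-3,5) (-3,5) (-3,5)
{Haxf, Haxh, Hayf, Hayh} → row (-2,2) (-2,2) (-2,2) (-2,6) (-2,6) (-2,6)
{Hbxf, Hbxh, Hbyf, Hbyh} → row (-2,2) (-2,2) (-2,2) (-3,5) (-3,5) (-3,5)
That's 8 distinct rows out of 16 strategies.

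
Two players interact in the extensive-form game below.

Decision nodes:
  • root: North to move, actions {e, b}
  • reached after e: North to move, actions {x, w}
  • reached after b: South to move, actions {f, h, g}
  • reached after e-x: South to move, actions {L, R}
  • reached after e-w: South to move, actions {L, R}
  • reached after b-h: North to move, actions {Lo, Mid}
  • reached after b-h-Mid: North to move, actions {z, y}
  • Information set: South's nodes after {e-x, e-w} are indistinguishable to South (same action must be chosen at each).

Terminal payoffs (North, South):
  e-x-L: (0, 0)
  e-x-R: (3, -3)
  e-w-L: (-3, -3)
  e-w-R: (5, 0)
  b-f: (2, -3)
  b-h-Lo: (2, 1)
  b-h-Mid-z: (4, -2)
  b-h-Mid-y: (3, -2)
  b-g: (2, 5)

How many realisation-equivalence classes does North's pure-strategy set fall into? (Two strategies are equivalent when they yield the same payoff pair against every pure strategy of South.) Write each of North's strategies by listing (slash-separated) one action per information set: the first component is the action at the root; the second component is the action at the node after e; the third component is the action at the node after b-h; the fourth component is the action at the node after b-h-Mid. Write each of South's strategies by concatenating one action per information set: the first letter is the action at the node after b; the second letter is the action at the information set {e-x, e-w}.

5

North has 16 pure strategies: e/x/Lo/z, e/x/Lo/y, e/x/Mid/z, e/x/Mid/y, e/w/Lo/z, e/w/Lo/y, e/w/Mid/z, e/w/Mid/y, b/x/Lo/z, b/x/Lo/y, b/x/Mid/z, b/x/Mid/y, b/w/Lo/z, b/w/Lo/y, b/w/Mid/z, b/w/Mid/y. Columns: fL, fR, hL, hR, gL, gR.
{e/x/Lo/z, e/x/Lo/y, e/x/Mid/z, e/x/Mid/y} → row (0,0) (3,-3) (0,0) (3,-3) (0,0) (3,-3)
{e/w/Lo/z, e/w/Lo/y, e/w/Mid/z, e/w/Mid/y} → row (-3,-3) (5,0) (-3,-3) (5,0) (-3,-3) (5,0)
{b/x/Lo/z, b/x/Lo/y, b/w/Lo/z, b/w/Lo/y} → row (2,-3) (2,-3) (2,1) (2,1) (2,5) (2,5)
{b/x/Mid/z, b/w/Mid/z} → row (2,-3) (2,-3) (4,-2) (4,-2) (2,5) (2,5)
{b/x/Mid/y, b/w/Mid/y} → row (2,-3) (2,-3) (3,-2) (3,-2) (2,5) (2,5)
That's 5 distinct rows out of 16 strategies.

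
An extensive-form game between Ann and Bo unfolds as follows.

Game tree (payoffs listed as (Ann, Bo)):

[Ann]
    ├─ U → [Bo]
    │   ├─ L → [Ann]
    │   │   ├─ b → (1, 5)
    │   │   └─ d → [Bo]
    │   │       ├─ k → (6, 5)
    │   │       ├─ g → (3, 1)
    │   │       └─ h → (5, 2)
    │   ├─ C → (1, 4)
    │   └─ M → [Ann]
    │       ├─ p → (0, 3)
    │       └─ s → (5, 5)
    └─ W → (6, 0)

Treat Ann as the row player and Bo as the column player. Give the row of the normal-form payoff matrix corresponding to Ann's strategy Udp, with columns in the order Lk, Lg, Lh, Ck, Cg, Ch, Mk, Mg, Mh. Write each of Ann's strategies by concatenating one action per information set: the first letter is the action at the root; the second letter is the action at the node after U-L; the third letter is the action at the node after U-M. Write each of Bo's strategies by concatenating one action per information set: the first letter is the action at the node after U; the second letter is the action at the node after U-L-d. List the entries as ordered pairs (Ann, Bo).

(6,5) (3,1) (5,2) (1,4) (1,4) (1,4) (0,3) (0,3) (0,3)

vs Lk: Ann plays U → Bo plays L at [U] → Ann plays d at [U-L] → Bo plays k at [U-L-d] → (6, 5)
vs Lg: Ann plays U → Bo plays L at [U] → Ann plays d at [U-L] → Bo plays g at [U-L-d] → (3, 1)
vs Lh: Ann plays U → Bo plays L at [U] → Ann plays d at [U-L] → Bo plays h at [U-L-d] → (5, 2)
vs Ck: Ann plays U → Bo plays C at [U] → (1, 4)
vs Cg: Ann plays U → Bo plays C at [U] → (1, 4)
vs Ch: Ann plays U → Bo plays C at [U] → (1, 4)
vs Mk: Ann plays U → Bo plays M at [U] → Ann plays p at [U-M] → (0, 3)
vs Mg: Ann plays U → Bo plays M at [U] → Ann plays p at [U-M] → (0, 3)
vs Mh: Ann plays U → Bo plays M at [U] → Ann plays p at [U-M] → (0, 3)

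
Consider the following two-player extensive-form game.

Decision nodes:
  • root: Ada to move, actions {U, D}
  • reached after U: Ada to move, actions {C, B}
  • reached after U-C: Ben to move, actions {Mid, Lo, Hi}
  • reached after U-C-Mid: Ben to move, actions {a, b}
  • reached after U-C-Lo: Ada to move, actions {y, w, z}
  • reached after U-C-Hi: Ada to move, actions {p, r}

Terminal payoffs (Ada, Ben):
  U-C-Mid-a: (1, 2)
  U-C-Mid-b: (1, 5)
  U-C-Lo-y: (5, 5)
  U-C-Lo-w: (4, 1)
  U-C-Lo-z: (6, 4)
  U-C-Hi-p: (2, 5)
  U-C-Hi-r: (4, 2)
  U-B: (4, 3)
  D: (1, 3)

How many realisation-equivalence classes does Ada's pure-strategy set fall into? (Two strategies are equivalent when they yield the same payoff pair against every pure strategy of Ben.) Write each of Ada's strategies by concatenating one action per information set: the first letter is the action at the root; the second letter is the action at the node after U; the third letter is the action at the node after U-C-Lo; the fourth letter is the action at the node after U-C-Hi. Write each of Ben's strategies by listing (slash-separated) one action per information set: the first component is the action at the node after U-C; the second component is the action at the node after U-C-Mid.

8

Ada has 24 pure strategies: UCyp, UCyr, UCwp, UCwr, UCzp, UCzr, UByp, UByr, UBwp, UBwr, UBzp, UBzr, DCyp, DCyr, DCwp, DCwr, DCzp, DCzr, DByp, DByr, DBwp, DBwr, DBzp, DBzr. Columns: Mid/a, Mid/b, Lo/a, Lo/b, Hi/a, Hi/b.
{UCyp} → row (1,2) (1,5) (5,5) (5,5) (2,5) (2,5)
{UCyr} → row (1,2) (1,5) (5,5) (5,5) (4,2) (4,2)
{UCwp} → row (1,2) (1,5) (4,1) (4,1) (2,5) (2,5)
{UCwr} → row (1,2) (1,5) (4,1) (4,1) (4,2) (4,2)
{UCzp} → row (1,2) (1,5) (6,4) (6,4) (2,5) (2,5)
{UCzr} → row (1,2) (1,5) (6,4) (6,4) (4,2) (4,2)
{UByp, UByr, UBwp, UBwr, UBzp, UBzr} → row (4,3) (4,3) (4,3) (4,3) (4,3) (4,3)
{DCyp, DCyr, DCwp, DCwr, DCzp, DCzr, DByp, DByr, DBwp, DBwr, DBzp, DBzr} → row (1,3) (1,3) (1,3) (1,3) (1,3) (1,3)
That's 8 distinct rows out of 24 strategies.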